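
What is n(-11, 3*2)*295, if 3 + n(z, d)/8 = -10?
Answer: -30680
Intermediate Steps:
n(z, d) = -104 (n(z, d) = -24 + 8*(-10) = -24 - 80 = -104)
n(-11, 3*2)*295 = -104*295 = -30680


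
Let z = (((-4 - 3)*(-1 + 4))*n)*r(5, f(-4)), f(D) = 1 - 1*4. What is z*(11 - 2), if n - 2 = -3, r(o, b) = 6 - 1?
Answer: 945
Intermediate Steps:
f(D) = -3 (f(D) = 1 - 4 = -3)
r(o, b) = 5
n = -1 (n = 2 - 3 = -1)
z = 105 (z = (((-4 - 3)*(-1 + 4))*(-1))*5 = (-7*3*(-1))*5 = -21*(-1)*5 = 21*5 = 105)
z*(11 - 2) = 105*(11 - 2) = 105*9 = 945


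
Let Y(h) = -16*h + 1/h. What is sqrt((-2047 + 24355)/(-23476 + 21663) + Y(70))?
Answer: I*sqrt(7595515770)/2590 ≈ 33.65*I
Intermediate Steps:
Y(h) = 1/h - 16*h
sqrt((-2047 + 24355)/(-23476 + 21663) + Y(70)) = sqrt((-2047 + 24355)/(-23476 + 21663) + (1/70 - 16*70)) = sqrt(22308/(-1813) + (1/70 - 1120)) = sqrt(22308*(-1/1813) - 78399/70) = sqrt(-22308/1813 - 78399/70) = sqrt(-20528421/18130) = I*sqrt(7595515770)/2590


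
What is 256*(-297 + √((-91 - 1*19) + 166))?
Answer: -76032 + 512*√14 ≈ -74116.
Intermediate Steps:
256*(-297 + √((-91 - 1*19) + 166)) = 256*(-297 + √((-91 - 19) + 166)) = 256*(-297 + √(-110 + 166)) = 256*(-297 + √56) = 256*(-297 + 2*√14) = -76032 + 512*√14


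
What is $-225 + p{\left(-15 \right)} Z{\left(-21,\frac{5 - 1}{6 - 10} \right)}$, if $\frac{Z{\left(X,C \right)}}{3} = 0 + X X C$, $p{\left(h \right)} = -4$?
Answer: $5067$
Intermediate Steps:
$Z{\left(X,C \right)} = 3 C X^{2}$ ($Z{\left(X,C \right)} = 3 \left(0 + X X C\right) = 3 \left(0 + X C X\right) = 3 \left(0 + C X^{2}\right) = 3 C X^{2}$)
$-225 + p{\left(-15 \right)} Z{\left(-21,\frac{5 - 1}{6 - 10} \right)} = -225 - 4 \cdot 3 \frac{5 - 1}{6 - 10} \left(-21\right)^{2} = -225 - 4 \cdot 3 \frac{4}{-4} \cdot 441 = -225 - 4 \cdot 3 \cdot 4 \left(- \frac{1}{4}\right) 441 = -225 - 4 \cdot 3 \left(-1\right) 441 = -225 - -5292 = -225 + 5292 = 5067$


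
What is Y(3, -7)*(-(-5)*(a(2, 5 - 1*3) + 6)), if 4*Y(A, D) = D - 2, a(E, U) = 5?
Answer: -495/4 ≈ -123.75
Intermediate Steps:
Y(A, D) = -½ + D/4 (Y(A, D) = (D - 2)/4 = (-2 + D)/4 = -½ + D/4)
Y(3, -7)*(-(-5)*(a(2, 5 - 1*3) + 6)) = (-½ + (¼)*(-7))*(-(-5)*(5 + 6)) = (-½ - 7/4)*(-(-5)*11) = -(-9)*(-55)/4 = -9/4*55 = -495/4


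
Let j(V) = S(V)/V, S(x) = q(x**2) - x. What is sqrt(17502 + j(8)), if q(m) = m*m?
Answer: sqrt(18013) ≈ 134.21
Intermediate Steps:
q(m) = m**2
S(x) = x**4 - x (S(x) = (x**2)**2 - x = x**4 - x)
j(V) = (V**4 - V)/V
sqrt(17502 + j(8)) = sqrt(17502 + (-1 + 8**3)) = sqrt(17502 + (-1 + 512)) = sqrt(17502 + 511) = sqrt(18013)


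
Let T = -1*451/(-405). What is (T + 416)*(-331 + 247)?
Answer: -4730068/135 ≈ -35038.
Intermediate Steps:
T = 451/405 (T = -451*(-1/405) = 451/405 ≈ 1.1136)
(T + 416)*(-331 + 247) = (451/405 + 416)*(-331 + 247) = (168931/405)*(-84) = -4730068/135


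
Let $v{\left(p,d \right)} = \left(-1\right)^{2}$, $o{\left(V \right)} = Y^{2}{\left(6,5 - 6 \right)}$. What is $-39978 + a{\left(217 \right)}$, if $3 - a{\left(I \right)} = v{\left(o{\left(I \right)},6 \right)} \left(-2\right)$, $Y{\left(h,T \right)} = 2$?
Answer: $-39973$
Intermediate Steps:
$o{\left(V \right)} = 4$ ($o{\left(V \right)} = 2^{2} = 4$)
$v{\left(p,d \right)} = 1$
$a{\left(I \right)} = 5$ ($a{\left(I \right)} = 3 - 1 \left(-2\right) = 3 - -2 = 3 + 2 = 5$)
$-39978 + a{\left(217 \right)} = -39978 + 5 = -39973$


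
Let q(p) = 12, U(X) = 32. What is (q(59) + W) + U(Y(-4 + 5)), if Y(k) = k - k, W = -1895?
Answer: -1851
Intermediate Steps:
Y(k) = 0
(q(59) + W) + U(Y(-4 + 5)) = (12 - 1895) + 32 = -1883 + 32 = -1851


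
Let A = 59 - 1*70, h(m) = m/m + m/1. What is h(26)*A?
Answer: -297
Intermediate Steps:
h(m) = 1 + m (h(m) = 1 + m*1 = 1 + m)
A = -11 (A = 59 - 70 = -11)
h(26)*A = (1 + 26)*(-11) = 27*(-11) = -297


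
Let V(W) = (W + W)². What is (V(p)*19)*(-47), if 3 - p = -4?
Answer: -175028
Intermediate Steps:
p = 7 (p = 3 - 1*(-4) = 3 + 4 = 7)
V(W) = 4*W² (V(W) = (2*W)² = 4*W²)
(V(p)*19)*(-47) = ((4*7²)*19)*(-47) = ((4*49)*19)*(-47) = (196*19)*(-47) = 3724*(-47) = -175028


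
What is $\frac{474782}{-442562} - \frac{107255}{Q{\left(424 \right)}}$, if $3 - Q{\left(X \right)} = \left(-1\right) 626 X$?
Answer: $- \frac{86743474612}{58733951987} \approx -1.4769$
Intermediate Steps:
$Q{\left(X \right)} = 3 + 626 X$ ($Q{\left(X \right)} = 3 - \left(-1\right) 626 X = 3 - - 626 X = 3 + 626 X$)
$\frac{474782}{-442562} - \frac{107255}{Q{\left(424 \right)}} = \frac{474782}{-442562} - \frac{107255}{3 + 626 \cdot 424} = 474782 \left(- \frac{1}{442562}\right) - \frac{107255}{3 + 265424} = - \frac{237391}{221281} - \frac{107255}{265427} = - \frac{86743474612}{58733951987}$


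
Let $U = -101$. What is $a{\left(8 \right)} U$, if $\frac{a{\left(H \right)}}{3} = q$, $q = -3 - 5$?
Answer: $2424$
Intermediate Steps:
$q = -8$
$a{\left(H \right)} = -24$ ($a{\left(H \right)} = 3 \left(-8\right) = -24$)
$a{\left(8 \right)} U = \left(-24\right) \left(-101\right) = 2424$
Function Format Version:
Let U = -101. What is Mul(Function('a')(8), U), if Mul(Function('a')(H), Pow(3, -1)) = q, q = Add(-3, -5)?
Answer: 2424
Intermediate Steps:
q = -8
Function('a')(H) = -24 (Function('a')(H) = Mul(3, -8) = -24)
Mul(Function('a')(8), U) = Mul(-24, -101) = 2424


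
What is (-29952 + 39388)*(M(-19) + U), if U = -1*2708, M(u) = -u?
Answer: -25373404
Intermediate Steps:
U = -2708
(-29952 + 39388)*(M(-19) + U) = (-29952 + 39388)*(-1*(-19) - 2708) = 9436*(19 - 2708) = 9436*(-2689) = -25373404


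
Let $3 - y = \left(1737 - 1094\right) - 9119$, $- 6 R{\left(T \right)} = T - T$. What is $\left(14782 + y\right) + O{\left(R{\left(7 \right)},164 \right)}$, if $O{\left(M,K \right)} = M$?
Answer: $23261$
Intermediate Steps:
$R{\left(T \right)} = 0$ ($R{\left(T \right)} = - \frac{T - T}{6} = \left(- \frac{1}{6}\right) 0 = 0$)
$y = 8479$ ($y = 3 - \left(\left(1737 - 1094\right) - 9119\right) = 3 - \left(643 - 9119\right) = 3 - -8476 = 3 + 8476 = 8479$)
$\left(14782 + y\right) + O{\left(R{\left(7 \right)},164 \right)} = \left(14782 + 8479\right) + 0 = 23261 + 0 = 23261$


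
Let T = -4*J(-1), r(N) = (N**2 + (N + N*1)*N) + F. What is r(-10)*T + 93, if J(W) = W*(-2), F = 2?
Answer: -2323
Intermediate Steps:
J(W) = -2*W
r(N) = 2 + 3*N**2 (r(N) = (N**2 + (N + N*1)*N) + 2 = (N**2 + (N + N)*N) + 2 = (N**2 + (2*N)*N) + 2 = (N**2 + 2*N**2) + 2 = 3*N**2 + 2 = 2 + 3*N**2)
T = -8 (T = -(-8)*(-1) = -4*2 = -8)
r(-10)*T + 93 = (2 + 3*(-10)**2)*(-8) + 93 = (2 + 3*100)*(-8) + 93 = (2 + 300)*(-8) + 93 = 302*(-8) + 93 = -2416 + 93 = -2323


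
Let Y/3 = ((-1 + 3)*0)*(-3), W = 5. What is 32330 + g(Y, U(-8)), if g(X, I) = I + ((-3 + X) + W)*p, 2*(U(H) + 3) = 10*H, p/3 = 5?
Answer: 32317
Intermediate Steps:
p = 15 (p = 3*5 = 15)
U(H) = -3 + 5*H (U(H) = -3 + (10*H)/2 = -3 + 5*H)
Y = 0 (Y = 3*(((-1 + 3)*0)*(-3)) = 3*((2*0)*(-3)) = 3*(0*(-3)) = 3*0 = 0)
g(X, I) = 30 + I + 15*X (g(X, I) = I + ((-3 + X) + 5)*15 = I + (2 + X)*15 = I + (30 + 15*X) = 30 + I + 15*X)
32330 + g(Y, U(-8)) = 32330 + (30 + (-3 + 5*(-8)) + 15*0) = 32330 + (30 + (-3 - 40) + 0) = 32330 + (30 - 43 + 0) = 32330 - 13 = 32317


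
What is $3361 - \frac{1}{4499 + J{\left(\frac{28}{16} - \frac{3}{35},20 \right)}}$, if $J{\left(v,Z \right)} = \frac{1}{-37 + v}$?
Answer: $\frac{74803799146}{22256413} \approx 3361.0$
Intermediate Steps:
$3361 - \frac{1}{4499 + J{\left(\frac{28}{16} - \frac{3}{35},20 \right)}} = 3361 - \frac{1}{4499 + \frac{1}{-37 + \left(\frac{28}{16} - \frac{3}{35}\right)}} = 3361 - \frac{1}{4499 + \frac{1}{-37 + \left(28 \cdot \frac{1}{16} - \frac{3}{35}\right)}} = 3361 - \frac{1}{4499 + \frac{1}{-37 + \left(\frac{7}{4} - \frac{3}{35}\right)}} = 3361 - \frac{1}{4499 + \frac{1}{-37 + \frac{233}{140}}} = 3361 - \frac{1}{4499 + \frac{1}{- \frac{4947}{140}}} = 3361 - \frac{1}{4499 - \frac{140}{4947}} = 3361 - \frac{1}{\frac{22256413}{4947}} = 3361 - \frac{4947}{22256413} = \frac{74803799146}{22256413}$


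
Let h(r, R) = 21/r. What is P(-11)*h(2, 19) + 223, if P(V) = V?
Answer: 215/2 ≈ 107.50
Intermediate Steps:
P(-11)*h(2, 19) + 223 = -231/2 + 223 = 215/2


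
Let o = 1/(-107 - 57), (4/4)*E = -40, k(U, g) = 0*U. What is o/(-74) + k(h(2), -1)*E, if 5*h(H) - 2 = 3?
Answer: 1/12136 ≈ 8.2399e-5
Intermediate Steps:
h(H) = 1 (h(H) = 2/5 + (1/5)*3 = 2/5 + 3/5 = 1)
k(U, g) = 0
E = -40
o = -1/164 (o = 1/(-164) = -1/164 ≈ -0.0060976)
o/(-74) + k(h(2), -1)*E = -1/164/(-74) + 0*(-40) = -1/164*(-1/74) + 0 = 1/12136 + 0 = 1/12136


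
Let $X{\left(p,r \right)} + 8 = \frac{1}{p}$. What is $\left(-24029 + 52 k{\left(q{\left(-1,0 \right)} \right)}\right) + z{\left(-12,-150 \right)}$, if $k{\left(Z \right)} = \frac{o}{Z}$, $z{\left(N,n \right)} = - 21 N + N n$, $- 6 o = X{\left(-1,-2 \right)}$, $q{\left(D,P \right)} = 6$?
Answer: $-21964$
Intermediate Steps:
$X{\left(p,r \right)} = -8 + \frac{1}{p}$
$o = \frac{3}{2}$ ($o = - \frac{-8 + \frac{1}{-1}}{6} = - \frac{-8 - 1}{6} = \left(- \frac{1}{6}\right) \left(-9\right) = \frac{3}{2} \approx 1.5$)
$k{\left(Z \right)} = \frac{3}{2 Z}$
$\left(-24029 + 52 k{\left(q{\left(-1,0 \right)} \right)}\right) + z{\left(-12,-150 \right)} = \left(-24029 + 52 \frac{3}{2 \cdot 6}\right) - 12 \left(-21 - 150\right) = \left(-24029 + 52 \cdot \frac{3}{2} \cdot \frac{1}{6}\right) - -2052 = \left(-24029 + 52 \cdot \frac{1}{4}\right) + 2052 = \left(-24029 + 13\right) + 2052 = -24016 + 2052 = -21964$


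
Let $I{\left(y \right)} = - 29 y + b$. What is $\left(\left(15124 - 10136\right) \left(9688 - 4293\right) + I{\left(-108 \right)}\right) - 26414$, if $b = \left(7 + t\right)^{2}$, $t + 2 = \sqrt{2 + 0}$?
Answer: $26887005 + 10 \sqrt{2} \approx 2.6887 \cdot 10^{7}$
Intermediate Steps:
$t = -2 + \sqrt{2}$ ($t = -2 + \sqrt{2 + 0} = -2 + \sqrt{2} \approx -0.58579$)
$b = \left(5 + \sqrt{2}\right)^{2}$ ($b = \left(7 - \left(2 - \sqrt{2}\right)\right)^{2} = \left(5 + \sqrt{2}\right)^{2} \approx 41.142$)
$I{\left(y \right)} = \left(5 + \sqrt{2}\right)^{2} - 29 y$ ($I{\left(y \right)} = - 29 y + \left(5 + \sqrt{2}\right)^{2} = \left(5 + \sqrt{2}\right)^{2} - 29 y$)
$\left(\left(15124 - 10136\right) \left(9688 - 4293\right) + I{\left(-108 \right)}\right) - 26414 = \left(\left(15124 - 10136\right) \left(9688 - 4293\right) + \left(\left(5 + \sqrt{2}\right)^{2} - -3132\right)\right) - 26414 = \left(4988 \cdot 5395 + \left(\left(5 + \sqrt{2}\right)^{2} + 3132\right)\right) - 26414 = \left(26910260 + \left(3132 + \left(5 + \sqrt{2}\right)^{2}\right)\right) - 26414 = \left(26913392 + \left(5 + \sqrt{2}\right)^{2}\right) - 26414 = 26886978 + \left(5 + \sqrt{2}\right)^{2}$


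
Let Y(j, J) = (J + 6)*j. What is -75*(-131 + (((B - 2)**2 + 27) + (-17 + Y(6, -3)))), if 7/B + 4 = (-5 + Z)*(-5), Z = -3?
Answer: 3231575/432 ≈ 7480.5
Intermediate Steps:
Y(j, J) = j*(6 + J) (Y(j, J) = (6 + J)*j = j*(6 + J))
B = 7/36 (B = 7/(-4 + (-5 - 3)*(-5)) = 7/(-4 - 8*(-5)) = 7/(-4 + 40) = 7/36 ≈ 0.19444)
-75*(-131 + (((B - 2)**2 + 27) + (-17 + Y(6, -3)))) = -75*(-131 + (((7/36 - 2)**2 + 27) + (-17 + 6*(6 - 3)))) = -75*(-131 + (((-65/36)**2 + 27) + (-17 + 6*3))) = -75*(-131 + ((4225/1296 + 27) + (-17 + 18))) = -75*(-131 + (39217/1296 + 1)) = -75*(-131 + 40513/1296) = -75*(-129263/1296) = 3231575/432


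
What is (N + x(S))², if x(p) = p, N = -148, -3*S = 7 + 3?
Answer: 206116/9 ≈ 22902.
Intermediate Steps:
S = -10/3 (S = -(7 + 3)/3 = -⅓*10 = -10/3 ≈ -3.3333)
(N + x(S))² = (-148 - 10/3)² = (-454/3)² = 206116/9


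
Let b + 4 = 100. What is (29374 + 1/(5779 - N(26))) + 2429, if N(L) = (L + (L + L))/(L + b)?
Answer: 11209921501/352480 ≈ 31803.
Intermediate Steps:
b = 96 (b = -4 + 100 = 96)
N(L) = 3*L/(96 + L) (N(L) = (L + (L + L))/(L + 96) = (L + 2*L)/(96 + L) = (3*L)/(96 + L) = 3*L/(96 + L))
(29374 + 1/(5779 - N(26))) + 2429 = (29374 + 1/(5779 - 3*26/(96 + 26))) + 2429 = (29374 + 1/(5779 - 3*26/122)) + 2429 = (29374 + 1/(5779 - 1*39/61)) + 2429 = (29374 + 1/(5779 - 39/61)) + 2429 = (29374 + 1/(352480/61)) + 2429 = (29374 + 61/352480) + 2429 = 10353747581/352480 + 2429 = 11209921501/352480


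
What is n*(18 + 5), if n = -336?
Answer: -7728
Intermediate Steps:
n*(18 + 5) = -336*(18 + 5) = -336*23 = -7728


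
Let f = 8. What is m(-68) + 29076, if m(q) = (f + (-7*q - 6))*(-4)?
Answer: 27164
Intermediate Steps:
m(q) = -8 + 28*q (m(q) = (8 + (-7*q - 6))*(-4) = (8 + (-6 - 7*q))*(-4) = (2 - 7*q)*(-4) = -8 + 28*q)
m(-68) + 29076 = (-8 + 28*(-68)) + 29076 = (-8 - 1904) + 29076 = -1912 + 29076 = 27164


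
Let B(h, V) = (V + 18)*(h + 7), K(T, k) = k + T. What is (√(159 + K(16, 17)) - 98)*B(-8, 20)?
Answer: 3724 - 304*√3 ≈ 3197.5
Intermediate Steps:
K(T, k) = T + k
B(h, V) = (7 + h)*(18 + V) (B(h, V) = (18 + V)*(7 + h) = (7 + h)*(18 + V))
(√(159 + K(16, 17)) - 98)*B(-8, 20) = (√(159 + (16 + 17)) - 98)*(126 + 7*20 + 18*(-8) + 20*(-8)) = (√(159 + 33) - 98)*(126 + 140 - 144 - 160) = (√192 - 98)*(-38) = (8*√3 - 98)*(-38) = (-98 + 8*√3)*(-38) = 3724 - 304*√3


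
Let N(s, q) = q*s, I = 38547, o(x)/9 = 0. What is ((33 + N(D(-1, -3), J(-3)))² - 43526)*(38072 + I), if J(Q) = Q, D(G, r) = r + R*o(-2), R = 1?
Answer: -3199762678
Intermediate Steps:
o(x) = 0 (o(x) = 9*0 = 0)
D(G, r) = r (D(G, r) = r + 1*0 = r + 0 = r)
((33 + N(D(-1, -3), J(-3)))² - 43526)*(38072 + I) = ((33 - 3*(-3))² - 43526)*(38072 + 38547) = ((33 + 9)² - 43526)*76619 = (42² - 43526)*76619 = (1764 - 43526)*76619 = -41762*76619 = -3199762678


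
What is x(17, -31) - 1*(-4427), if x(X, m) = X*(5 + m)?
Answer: 3985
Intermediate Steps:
x(17, -31) - 1*(-4427) = 17*(5 - 31) - 1*(-4427) = 17*(-26) + 4427 = -442 + 4427 = 3985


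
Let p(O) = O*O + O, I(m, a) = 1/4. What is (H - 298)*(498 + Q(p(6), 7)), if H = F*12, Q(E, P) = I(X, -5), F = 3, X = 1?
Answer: -261083/2 ≈ -1.3054e+5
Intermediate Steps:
I(m, a) = ¼
p(O) = O + O² (p(O) = O² + O = O + O²)
Q(E, P) = ¼
H = 36 (H = 3*12 = 36)
(H - 298)*(498 + Q(p(6), 7)) = (36 - 298)*(498 + ¼) = -262*1993/4 = -261083/2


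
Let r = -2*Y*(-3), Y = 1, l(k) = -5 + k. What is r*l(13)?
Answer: 48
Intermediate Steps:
r = 6 (r = -2*1*(-3) = -2*(-3) = 6)
r*l(13) = 6*(-5 + 13) = 6*8 = 48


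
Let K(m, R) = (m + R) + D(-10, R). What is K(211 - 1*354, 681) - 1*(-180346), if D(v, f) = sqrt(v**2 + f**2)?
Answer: 180884 + sqrt(463861) ≈ 1.8157e+5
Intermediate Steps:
D(v, f) = sqrt(f**2 + v**2)
K(m, R) = R + m + sqrt(100 + R**2) (K(m, R) = (m + R) + sqrt(R**2 + (-10)**2) = (R + m) + sqrt(R**2 + 100) = (R + m) + sqrt(100 + R**2) = R + m + sqrt(100 + R**2))
K(211 - 1*354, 681) - 1*(-180346) = (681 + (211 - 1*354) + sqrt(100 + 681**2)) - 1*(-180346) = (681 + (211 - 354) + sqrt(100 + 463761)) + 180346 = (681 - 143 + sqrt(463861)) + 180346 = (538 + sqrt(463861)) + 180346 = 180884 + sqrt(463861)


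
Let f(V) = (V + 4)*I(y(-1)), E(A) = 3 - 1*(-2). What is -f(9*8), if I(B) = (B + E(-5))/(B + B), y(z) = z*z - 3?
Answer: 57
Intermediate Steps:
y(z) = -3 + z² (y(z) = z² - 3 = -3 + z²)
E(A) = 5 (E(A) = 3 + 2 = 5)
I(B) = (5 + B)/(2*B) (I(B) = (B + 5)/(B + B) = (5 + B)/((2*B)) = (5 + B)*(1/(2*B)) = (5 + B)/(2*B))
f(V) = -3 - 3*V/4 (f(V) = (V + 4)*((5 + (-3 + (-1)²))/(2*(-3 + (-1)²))) = (4 + V)*((5 + (-3 + 1))/(2*(-3 + 1))) = (4 + V)*((½)*(5 - 2)/(-2)) = (4 + V)*((½)*(-½)*3) = (4 + V)*(-¾) = -3 - 3*V/4)
-f(9*8) = -(-3 - 27*8/4) = -(-3 - ¾*72) = -(-3 - 54) = -1*(-57) = 57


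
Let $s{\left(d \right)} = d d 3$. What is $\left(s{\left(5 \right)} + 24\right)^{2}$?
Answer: $9801$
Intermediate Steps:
$s{\left(d \right)} = 3 d^{2}$ ($s{\left(d \right)} = d^{2} \cdot 3 = 3 d^{2}$)
$\left(s{\left(5 \right)} + 24\right)^{2} = \left(3 \cdot 5^{2} + 24\right)^{2} = \left(3 \cdot 25 + 24\right)^{2} = \left(75 + 24\right)^{2} = 99^{2} = 9801$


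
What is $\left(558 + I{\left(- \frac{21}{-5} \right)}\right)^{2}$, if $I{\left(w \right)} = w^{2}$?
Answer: $\frac{207100881}{625} \approx 3.3136 \cdot 10^{5}$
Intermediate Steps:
$\left(558 + I{\left(- \frac{21}{-5} \right)}\right)^{2} = \left(558 + \left(- \frac{21}{-5}\right)^{2}\right)^{2} = \left(558 + \left(\left(-21\right) \left(- \frac{1}{5}\right)\right)^{2}\right)^{2} = \left(558 + \left(\frac{21}{5}\right)^{2}\right)^{2} = \left(558 + \frac{441}{25}\right)^{2} = \left(\frac{14391}{25}\right)^{2} = \frac{207100881}{625}$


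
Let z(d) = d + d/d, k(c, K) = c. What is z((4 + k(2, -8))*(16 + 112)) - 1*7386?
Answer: -6617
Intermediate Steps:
z(d) = 1 + d (z(d) = d + 1 = 1 + d)
z((4 + k(2, -8))*(16 + 112)) - 1*7386 = (1 + (4 + 2)*(16 + 112)) - 1*7386 = (1 + 6*128) - 7386 = (1 + 768) - 7386 = 769 - 7386 = -6617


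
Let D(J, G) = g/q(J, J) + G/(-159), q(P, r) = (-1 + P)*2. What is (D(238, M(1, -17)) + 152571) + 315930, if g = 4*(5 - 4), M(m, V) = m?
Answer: 1961613696/4187 ≈ 4.6850e+5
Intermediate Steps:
q(P, r) = -2 + 2*P
g = 4 (g = 4*1 = 4)
D(J, G) = 4/(-2 + 2*J) - G/159 (D(J, G) = 4/(-2 + 2*J) + G/(-159) = 4/(-2 + 2*J) + G*(-1/159) = 4/(-2 + 2*J) - G/159)
(D(238, M(1, -17)) + 152571) + 315930 = ((318 - 1*1*(-1 + 238))/(159*(-1 + 238)) + 152571) + 315930 = ((1/159)*(318 - 1*1*237)/237 + 152571) + 315930 = ((1/159)*(1/237)*(318 - 237) + 152571) + 315930 = ((1/159)*(1/237)*81 + 152571) + 315930 = (9/4187 + 152571) + 315930 = 638814786/4187 + 315930 = 1961613696/4187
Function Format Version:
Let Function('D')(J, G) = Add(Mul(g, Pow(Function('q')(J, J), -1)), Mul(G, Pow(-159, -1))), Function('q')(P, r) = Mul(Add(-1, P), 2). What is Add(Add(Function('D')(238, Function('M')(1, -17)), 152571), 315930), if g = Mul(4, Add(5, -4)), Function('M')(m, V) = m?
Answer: Rational(1961613696, 4187) ≈ 4.6850e+5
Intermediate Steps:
Function('q')(P, r) = Add(-2, Mul(2, P))
g = 4 (g = Mul(4, 1) = 4)
Function('D')(J, G) = Add(Mul(4, Pow(Add(-2, Mul(2, J)), -1)), Mul(Rational(-1, 159), G)) (Function('D')(J, G) = Add(Mul(4, Pow(Add(-2, Mul(2, J)), -1)), Mul(G, Pow(-159, -1))) = Add(Mul(4, Pow(Add(-2, Mul(2, J)), -1)), Mul(G, Rational(-1, 159))) = Add(Mul(4, Pow(Add(-2, Mul(2, J)), -1)), Mul(Rational(-1, 159), G)))
Add(Add(Function('D')(238, Function('M')(1, -17)), 152571), 315930) = Add(Add(Mul(Rational(1, 159), Pow(Add(-1, 238), -1), Add(318, Mul(-1, 1, Add(-1, 238)))), 152571), 315930) = Add(Add(Mul(Rational(1, 159), Pow(237, -1), Add(318, Mul(-1, 1, 237))), 152571), 315930) = Add(Add(Mul(Rational(1, 159), Rational(1, 237), Add(318, -237)), 152571), 315930) = Add(Add(Mul(Rational(1, 159), Rational(1, 237), 81), 152571), 315930) = Add(Add(Rational(9, 4187), 152571), 315930) = Add(Rational(638814786, 4187), 315930) = Rational(1961613696, 4187)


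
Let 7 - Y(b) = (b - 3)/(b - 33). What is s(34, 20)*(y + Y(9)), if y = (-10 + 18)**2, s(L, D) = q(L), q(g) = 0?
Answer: 0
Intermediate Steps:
s(L, D) = 0
y = 64 (y = 8**2 = 64)
Y(b) = 7 - (-3 + b)/(-33 + b) (Y(b) = 7 - (b - 3)/(b - 33) = 7 - (-3 + b)/(-33 + b))
s(34, 20)*(y + Y(9)) = 0*(64 + 6*(-38 + 9)/(-33 + 9)) = 0*(64 + 6*(-29)/(-24)) = 0*(64 + 6*(-1/24)*(-29)) = 0*(64 + 29/4) = 0*(285/4) = 0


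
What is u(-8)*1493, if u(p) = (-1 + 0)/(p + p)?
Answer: 1493/16 ≈ 93.313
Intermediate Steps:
u(p) = -1/(2*p)
u(-8)*1493 = -1/2/(-8)*1493 = -1/2*(-1/8)*1493 = (1/16)*1493 = 1493/16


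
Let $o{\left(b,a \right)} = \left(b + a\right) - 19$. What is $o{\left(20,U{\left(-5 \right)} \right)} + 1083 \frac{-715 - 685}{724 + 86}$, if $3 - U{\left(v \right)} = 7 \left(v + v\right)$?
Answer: $- \frac{48542}{27} \approx -1797.9$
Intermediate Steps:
$U{\left(v \right)} = 3 - 14 v$ ($U{\left(v \right)} = 3 - 7 \left(v + v\right) = 3 - 7 \cdot 2 v = 3 - 14 v$)
$o{\left(b,a \right)} = -19 + a + b$ ($o{\left(b,a \right)} = \left(a + b\right) - 19 = -19 + a + b$)
$o{\left(20,U{\left(-5 \right)} \right)} + 1083 \frac{-715 - 685}{724 + 86} = \left(-19 + \left(3 - -70\right) + 20\right) + 1083 \frac{-715 - 685}{724 + 86} = \left(-19 + \left(3 + 70\right) + 20\right) + 1083 \left(- \frac{1400}{810}\right) = \left(-19 + 73 + 20\right) + 1083 \left(\left(-1400\right) \frac{1}{810}\right) = 74 + 1083 \left(- \frac{140}{81}\right) = 74 - \frac{50540}{27} = - \frac{48542}{27}$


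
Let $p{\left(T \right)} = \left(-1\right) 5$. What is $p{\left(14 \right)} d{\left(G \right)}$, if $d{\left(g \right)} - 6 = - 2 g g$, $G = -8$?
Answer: $610$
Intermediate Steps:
$p{\left(T \right)} = -5$
$d{\left(g \right)} = 6 - 2 g^{2}$ ($d{\left(g \right)} = 6 + - 2 g g = 6 - 2 g^{2}$)
$p{\left(14 \right)} d{\left(G \right)} = - 5 \left(6 - 2 \left(-8\right)^{2}\right) = - 5 \left(6 - 128\right) = \left(-5\right) \left(-122\right) = 610$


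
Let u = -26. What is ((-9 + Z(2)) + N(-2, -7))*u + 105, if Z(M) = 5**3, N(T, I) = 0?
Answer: -2911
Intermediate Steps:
Z(M) = 125
((-9 + Z(2)) + N(-2, -7))*u + 105 = ((-9 + 125) + 0)*(-26) + 105 = (116 + 0)*(-26) + 105 = 116*(-26) + 105 = -3016 + 105 = -2911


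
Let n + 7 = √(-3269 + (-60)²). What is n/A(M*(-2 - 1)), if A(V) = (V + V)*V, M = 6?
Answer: -7/648 + √331/648 ≈ 0.017274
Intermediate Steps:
A(V) = 2*V² (A(V) = (2*V)*V = 2*V²)
n = -7 + √331 (n = -7 + √(-3269 + (-60)²) = -7 + √(-3269 + 3600) = -7 + √331 ≈ 11.193)
n/A(M*(-2 - 1)) = (-7 + √331)/((2*(6*(-2 - 1))²)) = (-7 + √331)/((2*(6*(-3))²)) = (-7 + √331)/((2*(-18)²)) = (-7 + √331)/((2*324)) = (-7 + √331)/648 = (-7 + √331)*(1/648) = -7/648 + √331/648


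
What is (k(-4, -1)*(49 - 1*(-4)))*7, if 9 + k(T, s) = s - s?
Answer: -3339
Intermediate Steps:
k(T, s) = -9 (k(T, s) = -9 + (s - s) = -9 + 0 = -9)
(k(-4, -1)*(49 - 1*(-4)))*7 = -9*(49 - 1*(-4))*7 = -9*(49 + 4)*7 = -9*53*7 = -477*7 = -3339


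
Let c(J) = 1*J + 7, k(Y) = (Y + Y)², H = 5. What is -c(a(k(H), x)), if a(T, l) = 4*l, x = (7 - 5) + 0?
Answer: -15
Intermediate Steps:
x = 2 (x = 2 + 0 = 2)
k(Y) = 4*Y² (k(Y) = (2*Y)² = 4*Y²)
c(J) = 7 + J (c(J) = J + 7 = 7 + J)
-c(a(k(H), x)) = -(7 + 4*2) = -(7 + 8) = -1*15 = -15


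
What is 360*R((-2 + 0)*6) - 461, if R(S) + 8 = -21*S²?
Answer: -1091981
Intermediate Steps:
R(S) = -8 - 21*S²
360*R((-2 + 0)*6) - 461 = 360*(-8 - 21*36*(-2 + 0)²) - 461 = 360*(-8 - 21*(-2*6)²) - 461 = 360*(-8 - 21*(-12)²) - 461 = 360*(-8 - 21*144) - 461 = 360*(-8 - 3024) - 461 = 360*(-3032) - 461 = -1091520 - 461 = -1091981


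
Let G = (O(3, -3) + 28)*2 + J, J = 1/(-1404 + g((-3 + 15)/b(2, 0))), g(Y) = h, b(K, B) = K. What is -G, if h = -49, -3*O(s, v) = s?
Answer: -78461/1453 ≈ -53.999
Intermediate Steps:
O(s, v) = -s/3
g(Y) = -49
J = -1/1453 (J = 1/(-1404 - 49) = 1/(-1453) = -1/1453 ≈ -0.00068823)
G = 78461/1453 (G = (-1/3*3 + 28)*2 - 1/1453 = (-1 + 28)*2 - 1/1453 = 27*2 - 1/1453 = 54 - 1/1453 = 78461/1453 ≈ 53.999)
-G = -1*78461/1453 = -78461/1453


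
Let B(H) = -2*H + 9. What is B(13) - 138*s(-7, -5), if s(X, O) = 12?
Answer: -1673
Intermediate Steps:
B(H) = 9 - 2*H
B(13) - 138*s(-7, -5) = (9 - 2*13) - 138*12 = (9 - 26) - 1656 = -17 - 1656 = -1673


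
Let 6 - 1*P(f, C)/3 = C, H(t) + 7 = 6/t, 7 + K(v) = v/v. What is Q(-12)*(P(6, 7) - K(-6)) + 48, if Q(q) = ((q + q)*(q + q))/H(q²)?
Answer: -33456/167 ≈ -200.34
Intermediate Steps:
K(v) = -6 (K(v) = -7 + v/v = -7 + 1 = -6)
H(t) = -7 + 6/t
P(f, C) = 18 - 3*C
Q(q) = 4*q²/(-7 + 6/q²) (Q(q) = ((q + q)*(q + q))/(-7 + 6/(q²)) = ((2*q)*(2*q))/(-7 + 6/q²) = (4*q²)/(-7 + 6/q²) = 4*q²/(-7 + 6/q²))
Q(-12)*(P(6, 7) - K(-6)) + 48 = (-4*(-12)⁴/(-6 + 7*(-12)²))*((18 - 3*7) - 1*(-6)) + 48 = (-4*20736/(-6 + 7*144))*((18 - 21) + 6) + 48 = (-4*20736/(-6 + 1008))*(-3 + 6) + 48 = -4*20736/1002*3 + 48 = -4*20736*1/1002*3 + 48 = -13824/167*3 + 48 = -41472/167 + 48 = -33456/167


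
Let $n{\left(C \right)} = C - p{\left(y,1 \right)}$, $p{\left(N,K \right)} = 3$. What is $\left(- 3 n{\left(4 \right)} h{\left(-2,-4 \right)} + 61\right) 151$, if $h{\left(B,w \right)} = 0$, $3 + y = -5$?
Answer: $9211$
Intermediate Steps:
$y = -8$ ($y = -3 - 5 = -8$)
$n{\left(C \right)} = -3 + C$ ($n{\left(C \right)} = C - 3 = -3 + C$)
$\left(- 3 n{\left(4 \right)} h{\left(-2,-4 \right)} + 61\right) 151 = \left(- 3 \left(-3 + 4\right) 0 + 61\right) 151 = \left(\left(-3\right) 1 \cdot 0 + 61\right) 151 = \left(\left(-3\right) 0 + 61\right) 151 = \left(0 + 61\right) 151 = 61 \cdot 151 = 9211$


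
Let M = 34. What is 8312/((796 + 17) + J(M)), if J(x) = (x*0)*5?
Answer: 8312/813 ≈ 10.224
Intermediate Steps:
J(x) = 0 (J(x) = 0*5 = 0)
8312/((796 + 17) + J(M)) = 8312/((796 + 17) + 0) = 8312/(813 + 0) = 8312/813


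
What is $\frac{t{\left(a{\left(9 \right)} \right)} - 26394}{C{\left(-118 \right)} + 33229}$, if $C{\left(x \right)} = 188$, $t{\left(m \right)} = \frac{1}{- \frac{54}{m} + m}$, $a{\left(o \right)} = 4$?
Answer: $- \frac{501488}{634923} \approx -0.78984$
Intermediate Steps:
$t{\left(m \right)} = \frac{1}{m - \frac{54}{m}}$
$\frac{t{\left(a{\left(9 \right)} \right)} - 26394}{C{\left(-118 \right)} + 33229} = \frac{\frac{4}{-54 + 4^{2}} - 26394}{188 + 33229} = \frac{\frac{4}{-54 + 16} - 26394}{33417} = \left(\frac{4}{-38} - 26394\right) \frac{1}{33417} = \left(4 \left(- \frac{1}{38}\right) - 26394\right) \frac{1}{33417} = \left(- \frac{2}{19} - 26394\right) \frac{1}{33417} = \left(- \frac{501488}{19}\right) \frac{1}{33417} = - \frac{501488}{634923}$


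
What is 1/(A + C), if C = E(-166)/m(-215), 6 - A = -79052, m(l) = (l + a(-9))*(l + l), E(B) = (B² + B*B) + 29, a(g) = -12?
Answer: 97610/7716906521 ≈ 1.2649e-5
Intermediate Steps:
E(B) = 29 + 2*B² (E(B) = (B² + B²) + 29 = 2*B² + 29 = 29 + 2*B²)
m(l) = 2*l*(-12 + l) (m(l) = (l - 12)*(l + l) = (-12 + l)*(2*l) = 2*l*(-12 + l))
A = 79058 (A = 6 - 1*(-79052) = 6 + 79052 = 79058)
C = 55141/97610 (C = (29 + 2*(-166)²)/((2*(-215)*(-12 - 215))) = (29 + 2*27556)/((2*(-215)*(-227))) = (29 + 55112)/97610 = 55141*(1/97610) = 55141/97610 ≈ 0.56491)
1/(A + C) = 1/(79058 + 55141/97610) = 1/(7716906521/97610) = 97610/7716906521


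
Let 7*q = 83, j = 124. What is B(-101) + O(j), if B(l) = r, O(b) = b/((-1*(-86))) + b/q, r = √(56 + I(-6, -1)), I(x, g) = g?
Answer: 42470/3569 + √55 ≈ 19.316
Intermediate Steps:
q = 83/7 (q = (⅐)*83 = 83/7 ≈ 11.857)
r = √55 (r = √(56 - 1) = √55 ≈ 7.4162)
O(b) = 685*b/7138 (O(b) = b/((-1*(-86))) + b/(83/7) = b/86 + b*(7/83) = b*(1/86) + 7*b/83 = b/86 + 7*b/83 = 685*b/7138)
B(l) = √55
B(-101) + O(j) = √55 + (685/7138)*124 = √55 + 42470/3569 = 42470/3569 + √55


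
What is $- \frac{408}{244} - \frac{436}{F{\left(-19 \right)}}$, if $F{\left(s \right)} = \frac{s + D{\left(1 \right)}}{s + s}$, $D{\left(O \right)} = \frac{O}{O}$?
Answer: $- \frac{506242}{549} \approx -922.12$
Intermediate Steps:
$D{\left(O \right)} = 1$
$F{\left(s \right)} = \frac{1 + s}{2 s}$ ($F{\left(s \right)} = \frac{s + 1}{s + s} = \frac{1 + s}{2 s}$)
$- \frac{408}{244} - \frac{436}{F{\left(-19 \right)}} = - \frac{408}{244} - \frac{436}{\frac{1}{2} \frac{1}{-19} \left(1 - 19\right)} = \left(-408\right) \frac{1}{244} - \frac{436}{\frac{1}{2} \left(- \frac{1}{19}\right) \left(-18\right)} = - \frac{102}{61} - \frac{436}{\frac{9}{19}} = - \frac{102}{61} - \frac{8284}{9} = - \frac{506242}{549}$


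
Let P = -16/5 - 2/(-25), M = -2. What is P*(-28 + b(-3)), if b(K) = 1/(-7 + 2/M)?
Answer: 351/4 ≈ 87.750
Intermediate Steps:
b(K) = -⅛ (b(K) = 1/(-7 + 2/(-2)) = 1/(-7 + 2*(-½)) = 1/(-7 - 1) = 1/(-8) = -⅛)
P = -78/25 (P = -16*⅕ - 2*(-1/25) = -16/5 + 2/25 = -78/25 ≈ -3.1200)
P*(-28 + b(-3)) = -78*(-28 - ⅛)/25 = -78/25*(-225/8) = 351/4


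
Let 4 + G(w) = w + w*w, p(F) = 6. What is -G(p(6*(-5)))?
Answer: -38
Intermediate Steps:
G(w) = -4 + w + w² (G(w) = -4 + (w + w*w) = -4 + (w + w²) = -4 + w + w²)
-G(p(6*(-5))) = -(-4 + 6 + 6²) = -(-4 + 6 + 36) = -1*38 = -38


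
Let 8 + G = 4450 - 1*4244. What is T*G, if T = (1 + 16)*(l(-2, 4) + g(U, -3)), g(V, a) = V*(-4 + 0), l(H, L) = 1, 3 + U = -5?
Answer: 111078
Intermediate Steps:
U = -8 (U = -3 - 5 = -8)
g(V, a) = -4*V (g(V, a) = V*(-4) = -4*V)
G = 198 (G = -8 + (4450 - 1*4244) = -8 + (4450 - 4244) = -8 + 206 = 198)
T = 561 (T = (1 + 16)*(1 - 4*(-8)) = 17*(1 + 32) = 17*33 = 561)
T*G = 561*198 = 111078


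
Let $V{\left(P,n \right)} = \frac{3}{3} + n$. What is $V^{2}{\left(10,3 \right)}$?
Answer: $16$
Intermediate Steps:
$V{\left(P,n \right)} = 1 + n$ ($V{\left(P,n \right)} = 3 \cdot \frac{1}{3} + n = 1 + n$)
$V^{2}{\left(10,3 \right)} = \left(1 + 3\right)^{2} = 4^{2} = 16$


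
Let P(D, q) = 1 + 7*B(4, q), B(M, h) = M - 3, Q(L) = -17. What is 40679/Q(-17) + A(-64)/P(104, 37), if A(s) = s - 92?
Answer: -82021/34 ≈ -2412.4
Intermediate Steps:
B(M, h) = -3 + M
A(s) = -92 + s
P(D, q) = 8 (P(D, q) = 1 + 7*(-3 + 4) = 1 + 7*1 = 1 + 7 = 8)
40679/Q(-17) + A(-64)/P(104, 37) = 40679/(-17) + (-92 - 64)/8 = 40679*(-1/17) - 156*1/8 = -40679/17 - 39/2 = -82021/34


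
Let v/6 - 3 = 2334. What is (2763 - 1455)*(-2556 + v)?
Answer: 14997528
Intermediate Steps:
v = 14022 (v = 18 + 6*2334 = 18 + 14004 = 14022)
(2763 - 1455)*(-2556 + v) = (2763 - 1455)*(-2556 + 14022) = 1308*11466 = 14997528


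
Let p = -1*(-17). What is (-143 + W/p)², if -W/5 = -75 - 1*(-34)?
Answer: 4955076/289 ≈ 17146.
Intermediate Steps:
p = 17
W = 205 (W = -5*(-75 - 1*(-34)) = -5*(-75 + 34) = -5*(-41) = 205)
(-143 + W/p)² = (-143 + 205/17)² = (-2226/17)² = 4955076/289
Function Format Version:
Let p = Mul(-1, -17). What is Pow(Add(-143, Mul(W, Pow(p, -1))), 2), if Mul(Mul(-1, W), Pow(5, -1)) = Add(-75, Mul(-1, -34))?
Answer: Rational(4955076, 289) ≈ 17146.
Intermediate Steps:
p = 17
W = 205 (W = Mul(-5, Add(-75, Mul(-1, -34))) = Mul(-5, Add(-75, 34)) = Mul(-5, -41) = 205)
Pow(Add(-143, Mul(W, Pow(p, -1))), 2) = Pow(Add(-143, Mul(205, Pow(17, -1))), 2) = Pow(Add(-143, Mul(205, Rational(1, 17))), 2) = Pow(Add(-143, Rational(205, 17)), 2) = Pow(Rational(-2226, 17), 2) = Rational(4955076, 289)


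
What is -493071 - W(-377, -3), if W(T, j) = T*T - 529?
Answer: -634671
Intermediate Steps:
W(T, j) = -529 + T² (W(T, j) = T² - 529 = -529 + T²)
-493071 - W(-377, -3) = -493071 - (-529 + (-377)²) = -493071 - (-529 + 142129) = -493071 - 1*141600 = -493071 - 141600 = -634671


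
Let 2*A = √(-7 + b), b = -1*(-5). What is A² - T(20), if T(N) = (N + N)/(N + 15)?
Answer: -23/14 ≈ -1.6429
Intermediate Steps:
b = 5
A = I*√2/2 (A = √(-7 + 5)/2 = √(-2)/2 = (I*√2)/2 = I*√2/2 ≈ 0.70711*I)
T(N) = 2*N/(15 + N) (T(N) = (2*N)/(15 + N) = 2*N/(15 + N))
A² - T(20) = (I*√2/2)² - 2*20/(15 + 20) = -½ - 2*20/35 = -½ - 1*8/7 = -½ - 8/7 = -23/14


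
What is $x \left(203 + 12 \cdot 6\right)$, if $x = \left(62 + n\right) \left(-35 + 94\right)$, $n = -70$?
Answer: $-129800$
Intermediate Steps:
$x = -472$ ($x = \left(62 - 70\right) \left(-35 + 94\right) = \left(-8\right) 59 = -472$)
$x \left(203 + 12 \cdot 6\right) = - 472 \left(203 + 12 \cdot 6\right) = - 472 \left(203 + 72\right) = \left(-472\right) 275 = -129800$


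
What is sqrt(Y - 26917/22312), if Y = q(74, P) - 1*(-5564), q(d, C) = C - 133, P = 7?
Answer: sqrt(676643412142)/11156 ≈ 73.735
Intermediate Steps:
q(d, C) = -133 + C
Y = 5438 (Y = (-133 + 7) - 1*(-5564) = -126 + 5564 = 5438)
sqrt(Y - 26917/22312) = sqrt(5438 - 26917/22312) = sqrt(121305739/22312) = sqrt(676643412142)/11156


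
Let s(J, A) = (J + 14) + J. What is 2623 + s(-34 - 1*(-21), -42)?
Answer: 2611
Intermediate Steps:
s(J, A) = 14 + 2*J (s(J, A) = (14 + J) + J = 14 + 2*J)
2623 + s(-34 - 1*(-21), -42) = 2623 + (14 + 2*(-34 - 1*(-21))) = 2623 + (14 + 2*(-34 + 21)) = 2623 + (14 + 2*(-13)) = 2623 + (14 - 26) = 2623 - 12 = 2611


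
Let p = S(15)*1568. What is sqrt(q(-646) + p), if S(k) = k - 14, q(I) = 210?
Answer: sqrt(1778) ≈ 42.166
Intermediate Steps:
S(k) = -14 + k
p = 1568 (p = (-14 + 15)*1568 = 1*1568 = 1568)
sqrt(q(-646) + p) = sqrt(210 + 1568) = sqrt(1778)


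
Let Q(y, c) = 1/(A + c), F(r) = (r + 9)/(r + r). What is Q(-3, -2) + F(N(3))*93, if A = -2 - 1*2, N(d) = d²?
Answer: 557/6 ≈ 92.833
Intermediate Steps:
F(r) = (9 + r)/(2*r) (F(r) = (9 + r)/((2*r)) = (9 + r)*(1/(2*r)) = (9 + r)/(2*r))
A = -4 (A = -2 - 2 = -4)
Q(y, c) = 1/(-4 + c)
Q(-3, -2) + F(N(3))*93 = 1/(-4 - 2) + ((9 + 3²)/(2*(3²)))*93 = 1/(-6) + ((½)*(9 + 9)/9)*93 = -⅙ + ((½)*(⅑)*18)*93 = -⅙ + 1*93 = -⅙ + 93 = 557/6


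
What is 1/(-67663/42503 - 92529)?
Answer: -42503/3932827750 ≈ -1.0807e-5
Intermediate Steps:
1/(-67663/42503 - 92529) = 1/(-3932827750/42503) = -42503/3932827750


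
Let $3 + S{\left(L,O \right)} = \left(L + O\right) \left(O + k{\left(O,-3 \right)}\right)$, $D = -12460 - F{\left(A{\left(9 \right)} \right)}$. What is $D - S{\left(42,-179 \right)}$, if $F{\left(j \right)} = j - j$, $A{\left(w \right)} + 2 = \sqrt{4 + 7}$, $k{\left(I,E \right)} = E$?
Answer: $-37391$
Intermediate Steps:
$A{\left(w \right)} = -2 + \sqrt{11}$ ($A{\left(w \right)} = -2 + \sqrt{4 + 7} = -2 + \sqrt{11}$)
$F{\left(j \right)} = 0$
$D = -12460$ ($D = -12460 - 0 = -12460 + 0 = -12460$)
$S{\left(L,O \right)} = -3 + \left(-3 + O\right) \left(L + O\right)$ ($S{\left(L,O \right)} = -3 + \left(L + O\right) \left(O - 3\right) = -3 + \left(L + O\right) \left(-3 + O\right) = -3 + \left(-3 + O\right) \left(L + O\right)$)
$D - S{\left(42,-179 \right)} = -12460 - \left(-3 + \left(-179\right)^{2} - 126 - -537 + 42 \left(-179\right)\right) = -12460 - \left(-3 + 32041 - 126 + 537 - 7518\right) = -12460 - 24931 = -37391$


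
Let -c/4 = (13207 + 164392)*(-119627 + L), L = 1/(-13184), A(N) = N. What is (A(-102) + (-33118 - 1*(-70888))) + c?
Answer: 280102583725759/3296 ≈ 8.4983e+10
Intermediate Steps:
L = -1/13184 ≈ -7.5849e-5
c = 280102459572031/3296 (c = -4*(13207 + 164392)*(-119627 - 1/13184) = -710396*(-1577162369)/13184 = -4*(-280102459572031/13184) = 280102459572031/3296 ≈ 8.4982e+10)
(A(-102) + (-33118 - 1*(-70888))) + c = (-102 + (-33118 - 1*(-70888))) + 280102459572031/3296 = (-102 + (-33118 + 70888)) + 280102459572031/3296 = (-102 + 37770) + 280102459572031/3296 = 37668 + 280102459572031/3296 = 280102583725759/3296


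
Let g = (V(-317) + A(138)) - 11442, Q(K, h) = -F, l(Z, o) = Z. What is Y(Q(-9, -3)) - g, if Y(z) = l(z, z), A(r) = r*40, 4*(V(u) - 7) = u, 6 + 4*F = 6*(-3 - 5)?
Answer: 24031/4 ≈ 6007.8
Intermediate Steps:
F = -27/2 (F = -3/2 + (6*(-3 - 5))/4 = -3/2 + (6*(-8))/4 = -3/2 + (¼)*(-48) = -3/2 - 12 = -27/2 ≈ -13.500)
V(u) = 7 + u/4
Q(K, h) = 27/2 (Q(K, h) = -1*(-27/2) = 27/2)
A(r) = 40*r
g = -23977/4 (g = ((7 + (¼)*(-317)) + 40*138) - 11442 = ((7 - 317/4) + 5520) - 11442 = (-289/4 + 5520) - 11442 = 21791/4 - 11442 = -23977/4 ≈ -5994.3)
Y(z) = z
Y(Q(-9, -3)) - g = 27/2 - 1*(-23977/4) = 27/2 + 23977/4 = 24031/4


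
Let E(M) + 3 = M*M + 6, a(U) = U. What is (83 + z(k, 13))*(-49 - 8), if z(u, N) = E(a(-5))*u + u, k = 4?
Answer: -11343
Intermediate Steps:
E(M) = 3 + M**2 (E(M) = -3 + (M*M + 6) = -3 + (M**2 + 6) = -3 + (6 + M**2) = 3 + M**2)
z(u, N) = 29*u (z(u, N) = (3 + (-5)**2)*u + u = (3 + 25)*u + u = 28*u + u = 29*u)
(83 + z(k, 13))*(-49 - 8) = (83 + 29*4)*(-49 - 8) = (83 + 116)*(-57) = 199*(-57) = -11343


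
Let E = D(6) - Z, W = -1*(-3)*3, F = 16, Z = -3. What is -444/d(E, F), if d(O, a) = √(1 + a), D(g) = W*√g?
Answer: -444*√17/17 ≈ -107.69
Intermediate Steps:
W = 9 (W = 3*3 = 9)
D(g) = 9*√g
E = 3 + 9*√6 (E = 9*√6 - 1*(-3) = 9*√6 + 3 = 3 + 9*√6 ≈ 25.045)
-444/d(E, F) = -444/√(1 + 16) = -444*√17/17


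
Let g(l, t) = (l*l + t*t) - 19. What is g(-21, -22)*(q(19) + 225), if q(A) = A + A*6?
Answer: 324348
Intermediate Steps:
q(A) = 7*A (q(A) = A + 6*A = 7*A)
g(l, t) = -19 + l**2 + t**2 (g(l, t) = (l**2 + t**2) - 19 = -19 + l**2 + t**2)
g(-21, -22)*(q(19) + 225) = (-19 + (-21)**2 + (-22)**2)*(7*19 + 225) = (-19 + 441 + 484)*(133 + 225) = 906*358 = 324348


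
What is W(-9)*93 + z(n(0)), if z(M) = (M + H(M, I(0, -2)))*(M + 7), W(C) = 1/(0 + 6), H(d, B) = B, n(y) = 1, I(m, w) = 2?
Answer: 79/2 ≈ 39.500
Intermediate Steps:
W(C) = ⅙ (W(C) = 1/6 = ⅙)
z(M) = (2 + M)*(7 + M) (z(M) = (M + 2)*(M + 7) = (2 + M)*(7 + M))
W(-9)*93 + z(n(0)) = (⅙)*93 + (14 + 1² + 9*1) = 31/2 + (14 + 1 + 9) = 31/2 + 24 = 79/2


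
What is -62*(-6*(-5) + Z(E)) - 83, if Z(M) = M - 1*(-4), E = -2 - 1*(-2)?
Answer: -2191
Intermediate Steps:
E = 0 (E = -2 + 2 = 0)
Z(M) = 4 + M (Z(M) = M + 4 = 4 + M)
-62*(-6*(-5) + Z(E)) - 83 = -62*(-6*(-5) + (4 + 0)) - 83 = -62*(30 + 4) - 83 = -62*34 - 83 = -2108 - 83 = -2191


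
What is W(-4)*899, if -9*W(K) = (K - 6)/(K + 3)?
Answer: -8990/9 ≈ -998.89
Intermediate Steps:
W(K) = -(-6 + K)/(9*(3 + K)) (W(K) = -(K - 6)/(9*(K + 3)) = -(-6 + K)/(9*(3 + K)))
W(-4)*899 = ((6 - 1*(-4))/(9*(3 - 4)))*899 = ((⅑)*(6 + 4)/(-1))*899 = ((⅑)*(-1)*10)*899 = -10/9*899 = -8990/9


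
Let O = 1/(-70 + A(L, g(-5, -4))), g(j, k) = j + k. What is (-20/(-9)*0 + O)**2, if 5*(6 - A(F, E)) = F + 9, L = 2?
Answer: 25/109561 ≈ 0.00022818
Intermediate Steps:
A(F, E) = 21/5 - F/5 (A(F, E) = 6 - (F + 9)/5 = 6 - (9 + F)/5 = 6 + (-9/5 - F/5) = 21/5 - F/5)
O = -5/331 (O = 1/(-70 + (21/5 - 1/5*2)) = 1/(-70 + (21/5 - 2/5)) = 1/(-70 + 19/5) = 1/(-331/5) = -5/331 ≈ -0.015106)
(-20/(-9)*0 + O)**2 = (-20/(-9)*0 - 5/331)**2 = (-20*(-1/9)*0 - 5/331)**2 = ((20/9)*0 - 5/331)**2 = (0 - 5/331)**2 = (-5/331)**2 = 25/109561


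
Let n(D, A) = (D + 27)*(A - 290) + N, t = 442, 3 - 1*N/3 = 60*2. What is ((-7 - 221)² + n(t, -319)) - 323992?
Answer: -557980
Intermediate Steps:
N = -351 (N = 9 - 180*2 = 9 - 3*120 = 9 - 360 = -351)
n(D, A) = -351 + (-290 + A)*(27 + D) (n(D, A) = (D + 27)*(A - 290) - 351 = (27 + D)*(-290 + A) - 351 = (-290 + A)*(27 + D) - 351 = -351 + (-290 + A)*(27 + D))
((-7 - 221)² + n(t, -319)) - 323992 = ((-7 - 221)² + (-8181 - 290*442 + 27*(-319) - 319*442)) - 323992 = ((-228)² + (-8181 - 128180 - 8613 - 140998)) - 323992 = (51984 - 285972) - 323992 = -233988 - 323992 = -557980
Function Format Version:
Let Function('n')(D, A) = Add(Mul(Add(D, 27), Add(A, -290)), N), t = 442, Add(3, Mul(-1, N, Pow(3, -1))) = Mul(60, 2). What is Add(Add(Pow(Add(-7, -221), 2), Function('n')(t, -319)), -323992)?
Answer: -557980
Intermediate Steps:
N = -351 (N = Add(9, Mul(-3, Mul(60, 2))) = Add(9, Mul(-3, 120)) = Add(9, -360) = -351)
Function('n')(D, A) = Add(-351, Mul(Add(-290, A), Add(27, D))) (Function('n')(D, A) = Add(Mul(Add(D, 27), Add(A, -290)), -351) = Add(Mul(Add(27, D), Add(-290, A)), -351) = Add(Mul(Add(-290, A), Add(27, D)), -351) = Add(-351, Mul(Add(-290, A), Add(27, D))))
Add(Add(Pow(Add(-7, -221), 2), Function('n')(t, -319)), -323992) = Add(Add(Pow(Add(-7, -221), 2), Add(-8181, Mul(-290, 442), Mul(27, -319), Mul(-319, 442))), -323992) = Add(Add(Pow(-228, 2), Add(-8181, -128180, -8613, -140998)), -323992) = Add(Add(51984, -285972), -323992) = Add(-233988, -323992) = -557980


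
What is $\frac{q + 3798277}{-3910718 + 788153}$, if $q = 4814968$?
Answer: $- \frac{1722649}{624513} \approx -2.7584$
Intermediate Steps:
$\frac{q + 3798277}{-3910718 + 788153} = \frac{4814968 + 3798277}{-3910718 + 788153} = \frac{8613245}{-3122565} = 8613245 \left(- \frac{1}{3122565}\right) = - \frac{1722649}{624513}$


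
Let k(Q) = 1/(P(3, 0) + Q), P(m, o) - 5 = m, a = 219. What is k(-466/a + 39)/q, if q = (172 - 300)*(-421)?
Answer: 219/529557376 ≈ 4.1355e-7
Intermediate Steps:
P(m, o) = 5 + m
k(Q) = 1/(8 + Q) (k(Q) = 1/((5 + 3) + Q) = 1/(8 + Q))
q = 53888 (q = -128*(-421) = 53888)
k(-466/a + 39)/q = 1/((8 + (-466/219 + 39))*53888) = (1/53888)/(8 + (-466*1/219 + 39)) = (1/53888)/(8 + (-466/219 + 39)) = (1/53888)/(8 + 8075/219) = (1/53888)/(9827/219) = (219/9827)*(1/53888) = 219/529557376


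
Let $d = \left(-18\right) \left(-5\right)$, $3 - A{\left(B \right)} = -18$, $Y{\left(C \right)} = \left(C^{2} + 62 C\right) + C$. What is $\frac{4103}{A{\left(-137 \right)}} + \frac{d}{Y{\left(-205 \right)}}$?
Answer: $\frac{11944022}{61131} \approx 195.38$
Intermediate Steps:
$Y{\left(C \right)} = C^{2} + 63 C$
$A{\left(B \right)} = 21$ ($A{\left(B \right)} = 3 - -18 = 3 + 18 = 21$)
$d = 90$
$\frac{4103}{A{\left(-137 \right)}} + \frac{d}{Y{\left(-205 \right)}} = \frac{4103}{21} + \frac{90}{\left(-205\right) \left(63 - 205\right)} = 4103 \cdot \frac{1}{21} + \frac{90}{\left(-205\right) \left(-142\right)} = \frac{4103}{21} + \frac{90}{29110} = \frac{4103}{21} + 90 \cdot \frac{1}{29110} = \frac{4103}{21} + \frac{9}{2911} = \frac{11944022}{61131}$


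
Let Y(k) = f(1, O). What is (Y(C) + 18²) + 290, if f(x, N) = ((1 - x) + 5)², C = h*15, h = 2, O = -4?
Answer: 639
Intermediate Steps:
C = 30 (C = 2*15 = 30)
f(x, N) = (6 - x)²
Y(k) = 25 (Y(k) = (-6 + 1)² = (-5)² = 25)
(Y(C) + 18²) + 290 = (25 + 18²) + 290 = (25 + 324) + 290 = 349 + 290 = 639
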